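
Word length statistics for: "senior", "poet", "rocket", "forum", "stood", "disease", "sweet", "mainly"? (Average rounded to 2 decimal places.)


Lengths: "senior"=6, "poet"=4, "rocket"=6, "forum"=5, "stood"=5, "disease"=7, "sweet"=5, "mainly"=6
Sum = 44, Count = 8
Average = 44/8 = 5.50
= avg=5.50, min=4, max=7


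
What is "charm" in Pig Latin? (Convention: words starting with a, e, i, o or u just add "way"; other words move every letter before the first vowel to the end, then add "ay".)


Word: "charm"
Starts with consonant(s) → move to end, add 'ay'
Consonant cluster: "ch"
Pig Latin = "armchay"


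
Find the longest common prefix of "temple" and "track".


Word 1: "temple"
Word 2: "track"
Comparing from start:
  Pos 0: 't' == 't'
  Pos 1: 'e' != 'r' (stop)
LCP = "t" (length 1)


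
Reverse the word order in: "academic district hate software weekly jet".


Original: "academic district hate software weekly jet"
Words (1..n): academic | district | hate | software | weekly | jet
Reversed (n..1): jet | weekly | software | hate | district | academic
Result = "jet weekly software hate district academic"


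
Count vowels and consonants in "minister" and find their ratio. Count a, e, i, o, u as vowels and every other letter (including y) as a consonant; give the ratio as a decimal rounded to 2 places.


Word: "minister"
Vowels (a,e,i,o,u): 3
Consonants: 5
Ratio = 3/5
= 0.60


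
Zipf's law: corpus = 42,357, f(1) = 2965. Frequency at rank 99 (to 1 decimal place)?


Zipf's law: f(r) = f(1) / r
f(1) = 2965
f(99) = 2965 / 99
= 29.9 occurrences


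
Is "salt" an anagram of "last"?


Word 1: "last" → sorted: alst
Word 2: "salt" → sorted: alst
Same letters? alst == alst
Anagram = Yes


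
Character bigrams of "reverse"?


Word: "reverse" (length 7)
Number of bigrams = 7 - 2 + 1 = 6
  Position 0: "re"
  Position 1: "ev"
  Position 2: "ve"
  Position 3: "er"
  Position 4: "rs"
  Position 5: "se"
Bigrams = "re", "ev", "ve", "er", "rs", "se"


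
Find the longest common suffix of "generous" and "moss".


Word 1: "generous"
Word 2: "moss"
Comparing from end:
  Pos -1: 's' == 's'
  Pos -2: 'u' != 's' (stop)
LCS = "s" (length 1)


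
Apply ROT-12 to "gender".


Word: "gender"
Shift: 12
Each letter → (letter + shift) mod 26:
  'g' (6) + 12 = 18 → 's'
  'e' (4) + 12 = 16 → 'q'
  'n' (13) + 12 = 25 → 'z'
  'd' (3) + 12 = 15 → 'p'
  'e' (4) + 12 = 16 → 'q'
  'r' (17) + 12 = 3 → 'd'
Result = "sqzpqd"


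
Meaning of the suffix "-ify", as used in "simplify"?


Suffix: -ify
Example: simplify = simple + -ify, with a spelling change
Meaning = to make


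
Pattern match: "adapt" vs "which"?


Pattern of "adapt": [0, 1, 0, 2, 3]
Pattern of "which": [0, 1, 2, 3, 1]
Patterns do not match
Same pattern = No


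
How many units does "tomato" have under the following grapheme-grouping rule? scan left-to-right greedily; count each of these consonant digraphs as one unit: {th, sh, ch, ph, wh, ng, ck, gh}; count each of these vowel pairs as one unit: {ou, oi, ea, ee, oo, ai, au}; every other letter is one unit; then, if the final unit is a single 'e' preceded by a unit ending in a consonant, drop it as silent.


Word: "tomato" (6 letters)
Left-to-right scan:
  1. 't' (letter)
  2. 'o' (letter)
  3. 'm' (letter)
  4. 'a' (letter)
  5. 't' (letter)
  6. 'o' (letter)
Units from scan: 6
Sound units = 6 units


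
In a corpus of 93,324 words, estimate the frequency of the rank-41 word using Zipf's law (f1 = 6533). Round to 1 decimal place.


Zipf's law: f(r) = f(1) / r
f(1) = 6533
f(41) = 6533 / 41
= 159.3 occurrences


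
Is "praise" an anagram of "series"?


Word 1: "series" → sorted: eeirss
Word 2: "praise" → sorted: aeiprs
Same letters? eeirss != aeiprs
Anagram = No


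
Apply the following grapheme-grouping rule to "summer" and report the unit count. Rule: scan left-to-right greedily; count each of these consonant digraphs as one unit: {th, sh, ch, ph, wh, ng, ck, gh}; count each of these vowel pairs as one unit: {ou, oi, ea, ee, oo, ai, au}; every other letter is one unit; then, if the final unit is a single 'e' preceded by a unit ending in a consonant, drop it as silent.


Word: "summer" (6 letters)
Left-to-right scan:
  1. 's' (letter)
  2. 'u' (letter)
  3. 'm' (letter)
  4. 'm' (letter)
  5. 'e' (letter)
  6. 'r' (letter)
Units from scan: 6
Sound units = 6 units


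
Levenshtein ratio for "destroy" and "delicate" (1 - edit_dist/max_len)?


Word 1: "destroy" (length 7)
Word 2: "delicate" (length 8)
One optimal edit sequence:
  1. keep 'd'
  2. keep 'e'
  3. insert 'l'  (+1)
  4. substitute 's' -> 'i'  (+1)
  5. substitute 't' -> 'c'  (+1)
  6. substitute 'r' -> 'a'  (+1)
  7. substitute 'o' -> 't'  (+1)
  8. substitute 'y' -> 'e'  (+1)
Edit distance = 6
Max length = max(7, 8) = 8
Similarity = 1 - 6/8
= 0.2500


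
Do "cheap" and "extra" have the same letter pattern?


Pattern of "cheap": [0, 1, 2, 3, 4]
Pattern of "extra": [0, 1, 2, 3, 4]
Patterns match
Same pattern = Yes


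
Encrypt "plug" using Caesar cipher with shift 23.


Word: "plug"
Shift: 23
Each letter → (letter + shift) mod 26:
  'p' (15) + 23 = 12 → 'm'
  'l' (11) + 23 = 8 → 'i'
  'u' (20) + 23 = 17 → 'r'
  'g' (6) + 23 = 3 → 'd'
Result = "mird"


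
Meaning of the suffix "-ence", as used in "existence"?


Suffix: -ence
Example: existence (exist + -ence)
Meaning = state of


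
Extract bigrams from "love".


Word: "love" (length 4)
Number of bigrams = 4 - 2 + 1 = 3
  Position 0: "lo"
  Position 1: "ov"
  Position 2: "ve"
Bigrams = "lo", "ov", "ve"


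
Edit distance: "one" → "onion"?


Word 1: "one" (length 3)
Word 2: "onion" (length 5)
One optimal edit sequence (insert/delete/substitute each cost 1):
  1. keep 'o'
  2. keep 'n'
  3. insert 'i'  (+1)
  4. insert 'o'  (+1)
  5. substitute 'e' -> 'n'  (+1)
Total edit operations: 3
Edit distance = 3


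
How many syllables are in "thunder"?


Word: "thunder"
Syllable breakdown: thun / der
Counting: 2 parts
= 2 syllables


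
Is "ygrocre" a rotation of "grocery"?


Word: "grocery", Candidate: "ygrocre"
Method: check if candidate is substring of word+word
"grocerygrocery" contains "ygrocre"? No
Is rotation = No


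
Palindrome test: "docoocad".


Word: "docoocad"
Reversed: "dacoocod"
Forward == Backward? docoocad != dacoocod
Palindrome = No


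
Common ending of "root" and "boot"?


Word 1: "root"
Word 2: "boot"
Comparing from end:
  Pos -1: 't' == 't'
  Pos -2: 'o' == 'o'
  Pos -3: 'o' == 'o'
  Pos -4: 'r' != 'b' (stop)
LCS = "oot" (length 3)


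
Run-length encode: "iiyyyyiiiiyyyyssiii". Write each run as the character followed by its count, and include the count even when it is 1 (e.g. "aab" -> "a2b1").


String: "iiyyyyiiiiyyyyssiii"
Scanning for consecutive runs:
  'i' x 2
  'y' x 4
  'i' x 4
  'y' x 4
  's' x 2
  'i' x 3
RLE = "i2y4i4y4s2i3"


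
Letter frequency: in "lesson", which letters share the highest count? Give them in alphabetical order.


Word: "lesson"
Letter counts:
  'e': 1
  'l': 1
  'n': 1
  'o': 1
  's': 2
Maximum count = 2
Most frequent = 's' (2 times each)


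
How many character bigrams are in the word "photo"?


Word: "photo" (length 5)
Number of 2-grams = length - 2 + 1 = 5 - 2 + 1
= 4


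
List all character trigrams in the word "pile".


Word: "pile" (length 4)
Number of trigrams = 4 - 3 + 1 = 2
  Position 0: "pil"
  Position 1: "ile"
Trigrams = "pil", "ile"


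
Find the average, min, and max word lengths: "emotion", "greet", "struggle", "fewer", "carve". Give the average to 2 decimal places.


Lengths: "emotion"=7, "greet"=5, "struggle"=8, "fewer"=5, "carve"=5
Sum = 30, Count = 5
Average = 30/5 = 6.00
= avg=6.00, min=5, max=8


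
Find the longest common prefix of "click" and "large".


Word 1: "click"
Word 2: "large"
Comparing from start:
  Pos 0: 'c' != 'l' (stop)
LCP = "" (length 0)


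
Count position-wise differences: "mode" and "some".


Comparing character by character (same length = 4):
  Pos 0: 'm' vs 's' !=
  Pos 1: 'o' vs 'o' =
  Pos 2: 'd' vs 'm' !=
  Pos 3: 'e' vs 'e' =
Hamming distance = 2


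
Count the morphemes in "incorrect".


Word: "incorrect"
Morphemes: in- / correct
Each morpheme carries meaning
= 2 morphemes


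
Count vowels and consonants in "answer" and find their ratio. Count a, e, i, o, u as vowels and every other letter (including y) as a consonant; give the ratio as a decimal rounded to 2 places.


Word: "answer"
Vowels (a,e,i,o,u): 2
Consonants: 4
Ratio = 2/4
= 0.50


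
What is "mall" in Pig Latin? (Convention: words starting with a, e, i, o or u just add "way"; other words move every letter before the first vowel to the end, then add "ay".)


Word: "mall"
Starts with consonant(s) → move to end, add 'ay'
Consonant cluster: "m"
Pig Latin = "allmay"


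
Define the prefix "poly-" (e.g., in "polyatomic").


Prefix: poly-
As in: polyatomic -> poly- + atomic
Meaning = many


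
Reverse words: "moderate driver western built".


Original: "moderate driver western built"
Words (1..n): moderate | driver | western | built
Reversed (n..1): built | western | driver | moderate
Result = "built western driver moderate"


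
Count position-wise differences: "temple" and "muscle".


Comparing character by character (same length = 6):
  Pos 0: 't' vs 'm' !=
  Pos 1: 'e' vs 'u' !=
  Pos 2: 'm' vs 's' !=
  Pos 3: 'p' vs 'c' !=
  Pos 4: 'l' vs 'l' =
  Pos 5: 'e' vs 'e' =
Hamming distance = 4


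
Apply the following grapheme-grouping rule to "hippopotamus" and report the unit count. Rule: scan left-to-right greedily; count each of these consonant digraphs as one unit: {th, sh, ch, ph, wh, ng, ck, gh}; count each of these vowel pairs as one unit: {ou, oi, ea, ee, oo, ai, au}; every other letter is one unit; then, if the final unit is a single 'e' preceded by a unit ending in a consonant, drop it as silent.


Word: "hippopotamus" (12 letters)
Left-to-right scan:
  [1] 'h' (letter)
  [2] 'i' (letter)
  [3] 'p' (letter)
  [4] 'p' (letter)
  [5] 'o' (letter)
  [6] 'p' (letter)
  [7] 'o' (letter)
  [8] 't' (letter)
  [9] 'a' (letter)
  [10] 'm' (letter)
  [11] 'u' (letter)
  [12] 's' (letter)
Units from scan: 12
Sound units = 12 units


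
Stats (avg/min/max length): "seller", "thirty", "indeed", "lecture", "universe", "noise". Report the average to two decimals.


Lengths: "seller"=6, "thirty"=6, "indeed"=6, "lecture"=7, "universe"=8, "noise"=5
Sum = 38, Count = 6
Average = 38/6 = 6.33
= avg=6.33, min=5, max=8


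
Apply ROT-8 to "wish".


Word: "wish"
Shift: 8
Each letter → (letter + shift) mod 26:
  'w' (22) + 8 = 4 → 'e'
  'i' (8) + 8 = 16 → 'q'
  's' (18) + 8 = 0 → 'a'
  'h' (7) + 8 = 15 → 'p'
Result = "eqap"


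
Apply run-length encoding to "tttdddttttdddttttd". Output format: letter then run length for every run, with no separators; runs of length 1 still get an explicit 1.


String: "tttdddttttdddttttd"
Scanning for consecutive runs:
  't' x 3
  'd' x 3
  't' x 4
  'd' x 3
  't' x 4
  'd' x 1
RLE = "t3d3t4d3t4d1"


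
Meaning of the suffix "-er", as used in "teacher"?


Suffix: -er
As in: teacher -> teach + -er
Meaning = one who / more


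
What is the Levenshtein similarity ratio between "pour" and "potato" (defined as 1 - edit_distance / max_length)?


Word 1: "pour" (length 4)
Word 2: "potato" (length 6)
One optimal edit sequence:
  1. keep 'p'
  2. keep 'o'
  3. insert 't'  (+1)
  4. insert 'a'  (+1)
  5. substitute 'u' -> 't'  (+1)
  6. substitute 'r' -> 'o'  (+1)
Edit distance = 4
Max length = max(4, 6) = 6
Similarity = 1 - 4/6
= 0.3333


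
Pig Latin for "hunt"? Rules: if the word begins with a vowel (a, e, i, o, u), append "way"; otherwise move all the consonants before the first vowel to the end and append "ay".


Word: "hunt"
Starts with consonant(s) → move to end, add 'ay'
Consonant cluster: "h"
Pig Latin = "unthay"


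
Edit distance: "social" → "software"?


Word 1: "social" (length 6)
Word 2: "software" (length 8)
One optimal edit sequence (insert/delete/substitute each cost 1):
  1. keep 's'
  2. keep 'o'
  3. insert 'f'  (+1)
  4. substitute 'c' -> 't'  (+1)
  5. substitute 'i' -> 'w'  (+1)
  6. keep 'a'
  7. insert 'r'  (+1)
  8. substitute 'l' -> 'e'  (+1)
Total edit operations: 5
Edit distance = 5


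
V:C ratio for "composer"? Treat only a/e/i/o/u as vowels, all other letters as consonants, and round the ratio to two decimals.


Word: "composer"
Vowels (a,e,i,o,u): 3
Consonants: 5
Ratio = 3/5
= 0.60


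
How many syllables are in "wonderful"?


Word: "wonderful"
Syllable breakdown: won · der · ful
Counting: 3 parts
= 3 syllables


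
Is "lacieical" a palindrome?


Word: "lacieical"
Reversed: "lacieical"
Forward == Backward? lacieical == lacieical
Palindrome = Yes


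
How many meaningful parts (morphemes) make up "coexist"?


Word: "coexist"
Morphemes: co- / exist
Each morpheme carries meaning
= 2 morphemes


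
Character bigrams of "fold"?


Word: "fold" (length 4)
Number of bigrams = 4 - 2 + 1 = 3
  Position 0: "fo"
  Position 1: "ol"
  Position 2: "ld"
Bigrams = "fo", "ol", "ld"


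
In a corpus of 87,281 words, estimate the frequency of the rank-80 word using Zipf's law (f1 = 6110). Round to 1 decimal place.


Zipf's law: f(r) = f(1) / r
f(1) = 6110
f(80) = 6110 / 80
= 76.4 occurrences


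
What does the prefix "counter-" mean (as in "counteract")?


Prefix: counter-
As in: counteract -> counter- + act
Meaning = against / opposite


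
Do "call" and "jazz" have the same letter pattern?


Pattern of "call": [0, 1, 2, 2]
Pattern of "jazz": [0, 1, 2, 2]
Patterns match
Same pattern = Yes


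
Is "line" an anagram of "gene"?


Word 1: "gene" → sorted: eegn
Word 2: "line" → sorted: eiln
Same letters? eegn != eiln
Anagram = No


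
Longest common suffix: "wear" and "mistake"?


Word 1: "wear"
Word 2: "mistake"
Comparing from end:
  Pos -1: 'r' != 'e' (stop)
LCS = "" (length 0)


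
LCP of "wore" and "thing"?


Word 1: "wore"
Word 2: "thing"
Comparing from start:
  Pos 0: 'w' != 't' (stop)
LCP = "" (length 0)


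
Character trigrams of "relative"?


Word: "relative" (length 8)
Number of trigrams = 8 - 3 + 1 = 6
  Position 0: "rel"
  Position 1: "ela"
  Position 2: "lat"
  Position 3: "ati"
  Position 4: "tiv"
  Position 5: "ive"
Trigrams = "rel", "ela", "lat", "ati", "tiv", "ive"


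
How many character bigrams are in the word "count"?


Word: "count" (length 5)
Number of 2-grams = length - 2 + 1 = 5 - 2 + 1
= 4


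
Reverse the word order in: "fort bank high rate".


Original: "fort bank high rate"
Words (1..n): fort | bank | high | rate
Reversed (n..1): rate | high | bank | fort
Result = "rate high bank fort"


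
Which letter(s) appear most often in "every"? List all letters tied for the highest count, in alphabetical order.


Word: "every"
Letter counts:
  'e': 2
  'r': 1
  'v': 1
  'y': 1
Maximum count = 2
Most frequent = 'e' (2 times each)


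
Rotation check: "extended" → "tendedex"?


Word: "extended", Candidate: "tendedex"
Method: check if candidate is substring of word+word
"extendedextended" contains "tendedex"? Yes
Is rotation = Yes


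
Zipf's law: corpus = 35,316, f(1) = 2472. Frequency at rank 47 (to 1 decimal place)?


Zipf's law: f(r) = f(1) / r
f(1) = 2472
f(47) = 2472 / 47
= 52.6 occurrences


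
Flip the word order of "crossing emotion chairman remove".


Original: "crossing emotion chairman remove"
Words (1..n): crossing | emotion | chairman | remove
Reversed (n..1): remove | chairman | emotion | crossing
Result = "remove chairman emotion crossing"


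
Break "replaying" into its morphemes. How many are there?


Word: "replaying"
Morphemes: re- / play / -ing
Each morpheme carries meaning
= 3 morphemes


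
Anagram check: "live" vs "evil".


Word 1: "live" → sorted: eilv
Word 2: "evil" → sorted: eilv
Same letters? eilv == eilv
Anagram = Yes


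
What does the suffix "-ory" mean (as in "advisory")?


Suffix: -ory
As in: advisory -> advise + -ory, with a spelling change
Meaning = relating to / place for


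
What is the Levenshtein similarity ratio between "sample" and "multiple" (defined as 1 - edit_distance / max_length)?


Word 1: "sample" (length 6)
Word 2: "multiple" (length 8)
One optimal edit sequence:
  1. insert 'm'  (+1)
  2. insert 'u'  (+1)
  3. substitute 's' -> 'l'  (+1)
  4. substitute 'a' -> 't'  (+1)
  5. substitute 'm' -> 'i'  (+1)
  6. keep 'p'
  7. keep 'l'
  8. keep 'e'
Edit distance = 5
Max length = max(6, 8) = 8
Similarity = 1 - 5/8
= 0.3750


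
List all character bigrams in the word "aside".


Word: "aside" (length 5)
Number of bigrams = 5 - 2 + 1 = 4
  Position 0: "as"
  Position 1: "si"
  Position 2: "id"
  Position 3: "de"
Bigrams = "as", "si", "id", "de"


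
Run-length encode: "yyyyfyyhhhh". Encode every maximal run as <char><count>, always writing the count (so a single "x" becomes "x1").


String: "yyyyfyyhhhh"
Scanning for consecutive runs:
  'y' x 4
  'f' x 1
  'y' x 2
  'h' x 4
RLE = "y4f1y2h4"


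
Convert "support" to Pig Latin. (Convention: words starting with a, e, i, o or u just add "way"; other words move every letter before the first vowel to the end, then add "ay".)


Word: "support"
Starts with consonant(s) → move to end, add 'ay'
Consonant cluster: "s"
Pig Latin = "upportsay"


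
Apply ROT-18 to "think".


Word: "think"
Shift: 18
Each letter → (letter + shift) mod 26:
  't' (19) + 18 = 11 → 'l'
  'h' (7) + 18 = 25 → 'z'
  'i' (8) + 18 = 0 → 'a'
  'n' (13) + 18 = 5 → 'f'
  'k' (10) + 18 = 2 → 'c'
Result = "lzafc"


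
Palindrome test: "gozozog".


Word: "gozozog"
Reversed: "gozozog"
Forward == Backward? gozozog == gozozog
Palindrome = Yes


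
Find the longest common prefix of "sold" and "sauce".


Word 1: "sold"
Word 2: "sauce"
Comparing from start:
  Pos 0: 's' == 's'
  Pos 1: 'o' != 'a' (stop)
LCP = "s" (length 1)


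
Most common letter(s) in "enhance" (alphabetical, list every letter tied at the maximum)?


Word: "enhance"
Letter counts:
  'a': 1
  'c': 1
  'e': 2
  'h': 1
  'n': 2
Maximum count = 2
Most frequent = 'e', 'n' (2 times each)


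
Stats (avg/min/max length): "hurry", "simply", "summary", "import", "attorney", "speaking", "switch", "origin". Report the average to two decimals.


Lengths: "hurry"=5, "simply"=6, "summary"=7, "import"=6, "attorney"=8, "speaking"=8, "switch"=6, "origin"=6
Sum = 52, Count = 8
Average = 52/8 = 6.50
= avg=6.50, min=5, max=8


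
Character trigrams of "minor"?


Word: "minor" (length 5)
Number of trigrams = 5 - 3 + 1 = 3
  Position 0: "min"
  Position 1: "ino"
  Position 2: "nor"
Trigrams = "min", "ino", "nor"


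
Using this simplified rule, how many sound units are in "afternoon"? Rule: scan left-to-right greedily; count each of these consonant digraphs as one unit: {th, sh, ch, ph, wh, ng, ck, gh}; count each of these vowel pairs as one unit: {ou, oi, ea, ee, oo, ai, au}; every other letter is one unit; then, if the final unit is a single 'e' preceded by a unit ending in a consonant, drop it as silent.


Word: "afternoon" (9 letters)
Left-to-right scan:
  (1) 'a' (letter)
  (2) 'f' (letter)
  (3) 't' (letter)
  (4) 'e' (letter)
  (5) 'r' (letter)
  (6) 'n' (letter)
  (7) 'oo' (vowel-pair)
  (8) 'n' (letter)
Units from scan: 8
Sound units = 8 units


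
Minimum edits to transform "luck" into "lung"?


Word 1: "luck" (length 4)
Word 2: "lung" (length 4)
One optimal edit sequence (insert/delete/substitute each cost 1):
  1. keep 'l'
  2. keep 'u'
  3. substitute 'c' -> 'n'  (+1)
  4. substitute 'k' -> 'g'  (+1)
Total edit operations: 2
Edit distance = 2


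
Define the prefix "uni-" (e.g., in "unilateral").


Prefix: uni-
As in: unilateral -> uni- + lateral
Meaning = one


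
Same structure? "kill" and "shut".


Pattern of "kill": [0, 1, 2, 2]
Pattern of "shut": [0, 1, 2, 3]
Patterns do not match
Same pattern = No


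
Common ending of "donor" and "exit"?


Word 1: "donor"
Word 2: "exit"
Comparing from end:
  Pos -1: 'r' != 't' (stop)
LCS = "" (length 0)


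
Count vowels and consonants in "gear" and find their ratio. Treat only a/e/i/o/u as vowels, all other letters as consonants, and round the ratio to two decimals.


Word: "gear"
Vowels (a,e,i,o,u): 2
Consonants: 2
Ratio = 2/2
= 1.00


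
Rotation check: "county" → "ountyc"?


Word: "county", Candidate: "ountyc"
Method: check if candidate is substring of word+word
"countycounty" contains "ountyc"? Yes
Is rotation = Yes


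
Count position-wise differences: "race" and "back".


Comparing character by character (same length = 4):
  Pos 0: 'r' vs 'b' !=
  Pos 1: 'a' vs 'a' =
  Pos 2: 'c' vs 'c' =
  Pos 3: 'e' vs 'k' !=
Hamming distance = 2


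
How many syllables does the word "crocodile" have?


Word: "crocodile"
Syllable breakdown: croc / o / dile
Counting: 3 parts
= 3 syllables


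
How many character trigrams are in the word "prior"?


Word: "prior" (length 5)
Number of 3-grams = length - 3 + 1 = 5 - 3 + 1
= 3


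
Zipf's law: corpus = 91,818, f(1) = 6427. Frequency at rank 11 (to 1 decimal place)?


Zipf's law: f(r) = f(1) / r
f(1) = 6427
f(11) = 6427 / 11
= 584.3 occurrences


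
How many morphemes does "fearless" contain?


Word: "fearless"
Morphemes: fear | -less
Each morpheme carries meaning
= 2 morphemes


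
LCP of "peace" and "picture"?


Word 1: "peace"
Word 2: "picture"
Comparing from start:
  Pos 0: 'p' == 'p'
  Pos 1: 'e' != 'i' (stop)
LCP = "p" (length 1)


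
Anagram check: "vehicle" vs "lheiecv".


Word 1: "vehicle" → sorted: ceehilv
Word 2: "lheiecv" → sorted: ceehilv
Same letters? ceehilv == ceehilv
Anagram = Yes


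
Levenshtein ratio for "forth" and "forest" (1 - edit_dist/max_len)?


Word 1: "forth" (length 5)
Word 2: "forest" (length 6)
One optimal edit sequence:
  1. keep 'f'
  2. keep 'o'
  3. keep 'r'
  4. insert 'e'  (+1)
  5. substitute 't' -> 's'  (+1)
  6. substitute 'h' -> 't'  (+1)
Edit distance = 3
Max length = max(5, 6) = 6
Similarity = 1 - 3/6
= 0.5000


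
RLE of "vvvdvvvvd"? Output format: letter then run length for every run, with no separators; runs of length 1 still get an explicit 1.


String: "vvvdvvvvd"
Scanning for consecutive runs:
  'v' x 3
  'd' x 1
  'v' x 4
  'd' x 1
RLE = "v3d1v4d1"


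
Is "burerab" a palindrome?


Word: "burerab"
Reversed: "barerub"
Forward == Backward? burerab != barerub
Palindrome = No


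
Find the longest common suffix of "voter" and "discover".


Word 1: "voter"
Word 2: "discover"
Comparing from end:
  Pos -1: 'r' == 'r'
  Pos -2: 'e' == 'e'
  Pos -3: 't' != 'v' (stop)
LCS = "er" (length 2)


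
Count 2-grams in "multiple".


Word: "multiple" (length 8)
Number of 2-grams = length - 2 + 1 = 8 - 2 + 1
= 7


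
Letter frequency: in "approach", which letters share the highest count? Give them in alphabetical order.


Word: "approach"
Letter counts:
  'a': 2
  'c': 1
  'h': 1
  'o': 1
  'p': 2
  'r': 1
Maximum count = 2
Most frequent = 'a', 'p' (2 times each)


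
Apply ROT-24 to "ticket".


Word: "ticket"
Shift: 24
Each letter → (letter + shift) mod 26:
  't' (19) + 24 = 17 → 'r'
  'i' (8) + 24 = 6 → 'g'
  'c' (2) + 24 = 0 → 'a'
  'k' (10) + 24 = 8 → 'i'
  'e' (4) + 24 = 2 → 'c'
  't' (19) + 24 = 17 → 'r'
Result = "rgaicr"


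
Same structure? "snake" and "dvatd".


Pattern of "snake": [0, 1, 2, 3, 4]
Pattern of "dvatd": [0, 1, 2, 3, 0]
Patterns do not match
Same pattern = No


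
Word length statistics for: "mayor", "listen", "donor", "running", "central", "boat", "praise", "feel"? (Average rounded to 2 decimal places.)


Lengths: "mayor"=5, "listen"=6, "donor"=5, "running"=7, "central"=7, "boat"=4, "praise"=6, "feel"=4
Sum = 44, Count = 8
Average = 44/8 = 5.50
= avg=5.50, min=4, max=7


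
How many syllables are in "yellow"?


Word: "yellow"
Syllable breakdown: yel-low
Counting: 2 parts
= 2 syllables


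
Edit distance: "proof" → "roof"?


Word 1: "proof" (length 5)
Word 2: "roof" (length 4)
One optimal edit sequence (insert/delete/substitute each cost 1):
  1. delete 'p'  (+1)
  2. keep 'r'
  3. keep 'o'
  4. keep 'o'
  5. keep 'f'
Total edit operations: 1
Edit distance = 1


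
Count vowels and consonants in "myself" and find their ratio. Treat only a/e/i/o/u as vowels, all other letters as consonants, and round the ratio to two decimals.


Word: "myself"
Vowels (a,e,i,o,u): 1
Consonants: 5
Ratio = 1/5
= 0.20


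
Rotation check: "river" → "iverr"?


Word: "river", Candidate: "iverr"
Method: check if candidate is substring of word+word
"riverriver" contains "iverr"? Yes
Is rotation = Yes


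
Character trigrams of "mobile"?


Word: "mobile" (length 6)
Number of trigrams = 6 - 3 + 1 = 4
  Position 0: "mob"
  Position 1: "obi"
  Position 2: "bil"
  Position 3: "ile"
Trigrams = "mob", "obi", "bil", "ile"


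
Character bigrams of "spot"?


Word: "spot" (length 4)
Number of bigrams = 4 - 2 + 1 = 3
  Position 0: "sp"
  Position 1: "po"
  Position 2: "ot"
Bigrams = "sp", "po", "ot"


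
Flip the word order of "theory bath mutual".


Original: "theory bath mutual"
Words (1..n): theory | bath | mutual
Reversed (n..1): mutual | bath | theory
Result = "mutual bath theory"


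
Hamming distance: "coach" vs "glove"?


Comparing character by character (same length = 5):
  Pos 0: 'c' vs 'g' !=
  Pos 1: 'o' vs 'l' !=
  Pos 2: 'a' vs 'o' !=
  Pos 3: 'c' vs 'v' !=
  Pos 4: 'h' vs 'e' !=
Hamming distance = 5


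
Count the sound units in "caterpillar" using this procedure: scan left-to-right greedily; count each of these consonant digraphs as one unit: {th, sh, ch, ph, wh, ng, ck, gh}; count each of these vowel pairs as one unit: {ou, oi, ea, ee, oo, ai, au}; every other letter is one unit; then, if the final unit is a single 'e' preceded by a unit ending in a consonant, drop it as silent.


Word: "caterpillar" (11 letters)
Left-to-right scan:
  (1) 'c' (letter)
  (2) 'a' (letter)
  (3) 't' (letter)
  (4) 'e' (letter)
  (5) 'r' (letter)
  (6) 'p' (letter)
  (7) 'i' (letter)
  (8) 'l' (letter)
  (9) 'l' (letter)
  (10) 'a' (letter)
  (11) 'r' (letter)
Units from scan: 11
Sound units = 11 units


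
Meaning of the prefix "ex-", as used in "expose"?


Prefix: ex-
Example: expose = ex- + pose
Meaning = out / former


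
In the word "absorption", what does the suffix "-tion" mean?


Suffix: -tion
Example: absorption (absorb + -tion, with a spelling change)
Meaning = act or process


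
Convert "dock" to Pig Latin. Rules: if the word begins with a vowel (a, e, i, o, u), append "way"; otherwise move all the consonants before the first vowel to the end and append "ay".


Word: "dock"
Starts with consonant(s) → move to end, add 'ay'
Consonant cluster: "d"
Pig Latin = "ockday"


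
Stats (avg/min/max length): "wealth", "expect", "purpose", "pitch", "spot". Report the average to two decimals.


Lengths: "wealth"=6, "expect"=6, "purpose"=7, "pitch"=5, "spot"=4
Sum = 28, Count = 5
Average = 28/5 = 5.60
= avg=5.60, min=4, max=7


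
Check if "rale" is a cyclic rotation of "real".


Word: "real", Candidate: "rale"
Method: check if candidate is substring of word+word
"realreal" contains "rale"? No
Is rotation = No


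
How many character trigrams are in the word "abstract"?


Word: "abstract" (length 8)
Number of 3-grams = length - 3 + 1 = 8 - 3 + 1
= 6


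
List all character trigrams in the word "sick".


Word: "sick" (length 4)
Number of trigrams = 4 - 3 + 1 = 2
  Position 0: "sic"
  Position 1: "ick"
Trigrams = "sic", "ick"


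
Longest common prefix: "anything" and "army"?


Word 1: "anything"
Word 2: "army"
Comparing from start:
  Pos 0: 'a' == 'a'
  Pos 1: 'n' != 'r' (stop)
LCP = "a" (length 1)


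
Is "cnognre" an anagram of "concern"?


Word 1: "concern" → sorted: ccennor
Word 2: "cnognre" → sorted: cegnnor
Same letters? ccennor != cegnnor
Anagram = No


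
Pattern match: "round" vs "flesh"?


Pattern of "round": [0, 1, 2, 3, 4]
Pattern of "flesh": [0, 1, 2, 3, 4]
Patterns match
Same pattern = Yes


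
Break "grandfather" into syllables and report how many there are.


Word: "grandfather"
Syllable breakdown: grand | fa | ther
Counting: 3 parts
= 3 syllables


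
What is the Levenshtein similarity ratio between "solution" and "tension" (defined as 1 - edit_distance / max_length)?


Word 1: "solution" (length 8)
Word 2: "tension" (length 7)
One optimal edit sequence:
  1. delete 's'  (+1)
  2. substitute 'o' -> 't'  (+1)
  3. substitute 'l' -> 'e'  (+1)
  4. substitute 'u' -> 'n'  (+1)
  5. substitute 't' -> 's'  (+1)
  6. keep 'i'
  7. keep 'o'
  8. keep 'n'
Edit distance = 5
Max length = max(8, 7) = 8
Similarity = 1 - 5/8
= 0.3750


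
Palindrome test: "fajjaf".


Word: "fajjaf"
Reversed: "fajjaf"
Forward == Backward? fajjaf == fajjaf
Palindrome = Yes


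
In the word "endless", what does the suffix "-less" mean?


Suffix: -less
Example: endless (end + -less)
Meaning = without


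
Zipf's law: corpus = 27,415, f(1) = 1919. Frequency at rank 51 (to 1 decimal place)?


Zipf's law: f(r) = f(1) / r
f(1) = 1919
f(51) = 1919 / 51
= 37.6 occurrences


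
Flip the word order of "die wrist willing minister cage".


Original: "die wrist willing minister cage"
Words (1..n): die | wrist | willing | minister | cage
Reversed (n..1): cage | minister | willing | wrist | die
Result = "cage minister willing wrist die"


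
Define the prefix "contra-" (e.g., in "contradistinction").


Prefix: contra-
Example: contradistinction = contra- + distinction
Meaning = against


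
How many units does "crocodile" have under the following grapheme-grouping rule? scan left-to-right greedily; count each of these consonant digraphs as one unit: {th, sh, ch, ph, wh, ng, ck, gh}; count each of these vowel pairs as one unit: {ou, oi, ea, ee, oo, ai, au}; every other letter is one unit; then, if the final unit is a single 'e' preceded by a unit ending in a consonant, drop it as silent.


Word: "crocodile" (9 letters)
Left-to-right scan:
  (1) 'c' (letter)
  (2) 'r' (letter)
  (3) 'o' (letter)
  (4) 'c' (letter)
  (5) 'o' (letter)
  (6) 'd' (letter)
  (7) 'i' (letter)
  (8) 'l' (letter)
  (9) 'e' (letter)
Units from scan: 9
Final unit is 'e' after a consonant -> drop as silent (-1)
Sound units = 8 units


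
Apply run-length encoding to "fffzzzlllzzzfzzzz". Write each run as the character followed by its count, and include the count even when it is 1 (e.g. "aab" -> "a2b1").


String: "fffzzzlllzzzfzzzz"
Scanning for consecutive runs:
  'f' x 3
  'z' x 3
  'l' x 3
  'z' x 3
  'f' x 1
  'z' x 4
RLE = "f3z3l3z3f1z4"


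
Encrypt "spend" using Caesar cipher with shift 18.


Word: "spend"
Shift: 18
Each letter → (letter + shift) mod 26:
  's' (18) + 18 = 10 → 'k'
  'p' (15) + 18 = 7 → 'h'
  'e' (4) + 18 = 22 → 'w'
  'n' (13) + 18 = 5 → 'f'
  'd' (3) + 18 = 21 → 'v'
Result = "khwfv"


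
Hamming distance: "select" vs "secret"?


Comparing character by character (same length = 6):
  Pos 0: 's' vs 's' =
  Pos 1: 'e' vs 'e' =
  Pos 2: 'l' vs 'c' !=
  Pos 3: 'e' vs 'r' !=
  Pos 4: 'c' vs 'e' !=
  Pos 5: 't' vs 't' =
Hamming distance = 3


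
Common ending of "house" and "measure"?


Word 1: "house"
Word 2: "measure"
Comparing from end:
  Pos -1: 'e' == 'e'
  Pos -2: 's' != 'r' (stop)
LCS = "e" (length 1)


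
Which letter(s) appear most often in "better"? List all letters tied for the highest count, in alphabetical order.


Word: "better"
Letter counts:
  'b': 1
  'e': 2
  'r': 1
  't': 2
Maximum count = 2
Most frequent = 'e', 't' (2 times each)


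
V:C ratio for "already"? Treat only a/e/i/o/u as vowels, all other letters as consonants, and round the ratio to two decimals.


Word: "already"
Vowels (a,e,i,o,u): 3
Consonants: 4
Ratio = 3/4
= 0.75


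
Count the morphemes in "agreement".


Word: "agreement"
Morphemes: agree | -ment
Each morpheme carries meaning
= 2 morphemes


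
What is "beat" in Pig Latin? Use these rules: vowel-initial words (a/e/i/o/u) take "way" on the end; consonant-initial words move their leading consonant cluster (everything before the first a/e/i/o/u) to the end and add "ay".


Word: "beat"
Starts with consonant(s) → move to end, add 'ay'
Consonant cluster: "b"
Pig Latin = "eatbay"


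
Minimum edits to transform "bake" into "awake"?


Word 1: "bake" (length 4)
Word 2: "awake" (length 5)
One optimal edit sequence (insert/delete/substitute each cost 1):
  1. insert 'a'  (+1)
  2. substitute 'b' -> 'w'  (+1)
  3. keep 'a'
  4. keep 'k'
  5. keep 'e'
Total edit operations: 2
Edit distance = 2


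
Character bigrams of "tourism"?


Word: "tourism" (length 7)
Number of bigrams = 7 - 2 + 1 = 6
  Position 0: "to"
  Position 1: "ou"
  Position 2: "ur"
  Position 3: "ri"
  Position 4: "is"
  Position 5: "sm"
Bigrams = "to", "ou", "ur", "ri", "is", "sm"


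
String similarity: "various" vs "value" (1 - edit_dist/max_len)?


Word 1: "various" (length 7)
Word 2: "value" (length 5)
One optimal edit sequence:
  1. keep 'v'
  2. keep 'a'
  3. delete 'r'  (+1)
  4. delete 'i'  (+1)
  5. substitute 'o' -> 'l'  (+1)
  6. keep 'u'
  7. substitute 's' -> 'e'  (+1)
Edit distance = 4
Max length = max(7, 5) = 7
Similarity = 1 - 4/7
= 0.4286


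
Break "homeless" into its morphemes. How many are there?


Word: "homeless"
Morphemes: home + -less
Each morpheme carries meaning
= 2 morphemes


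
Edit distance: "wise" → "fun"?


Word 1: "wise" (length 4)
Word 2: "fun" (length 3)
One optimal edit sequence (insert/delete/substitute each cost 1):
  1. delete 'w'  (+1)
  2. substitute 'i' -> 'f'  (+1)
  3. substitute 's' -> 'u'  (+1)
  4. substitute 'e' -> 'n'  (+1)
Total edit operations: 4
Edit distance = 4


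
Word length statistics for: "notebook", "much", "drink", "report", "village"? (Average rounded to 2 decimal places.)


Lengths: "notebook"=8, "much"=4, "drink"=5, "report"=6, "village"=7
Sum = 30, Count = 5
Average = 30/5 = 6.00
= avg=6.00, min=4, max=8


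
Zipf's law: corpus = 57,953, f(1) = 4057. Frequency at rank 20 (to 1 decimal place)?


Zipf's law: f(r) = f(1) / r
f(1) = 4057
f(20) = 4057 / 20
= 202.9 occurrences


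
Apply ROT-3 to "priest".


Word: "priest"
Shift: 3
Each letter → (letter + shift) mod 26:
  'p' (15) + 3 = 18 → 's'
  'r' (17) + 3 = 20 → 'u'
  'i' (8) + 3 = 11 → 'l'
  'e' (4) + 3 = 7 → 'h'
  's' (18) + 3 = 21 → 'v'
  't' (19) + 3 = 22 → 'w'
Result = "sulhvw"


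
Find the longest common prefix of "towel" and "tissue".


Word 1: "towel"
Word 2: "tissue"
Comparing from start:
  Pos 0: 't' == 't'
  Pos 1: 'o' != 'i' (stop)
LCP = "t" (length 1)


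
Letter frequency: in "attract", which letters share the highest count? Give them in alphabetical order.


Word: "attract"
Letter counts:
  'a': 2
  'c': 1
  'r': 1
  't': 3
Maximum count = 3
Most frequent = 't' (3 times each)


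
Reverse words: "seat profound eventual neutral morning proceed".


Original: "seat profound eventual neutral morning proceed"
Words (1..n): seat | profound | eventual | neutral | morning | proceed
Reversed (n..1): proceed | morning | neutral | eventual | profound | seat
Result = "proceed morning neutral eventual profound seat"


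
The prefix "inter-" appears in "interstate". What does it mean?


Prefix: inter-
Example: interstate = inter- + state
Meaning = between


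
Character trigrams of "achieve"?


Word: "achieve" (length 7)
Number of trigrams = 7 - 3 + 1 = 5
  Position 0: "ach"
  Position 1: "chi"
  Position 2: "hie"
  Position 3: "iev"
  Position 4: "eve"
Trigrams = "ach", "chi", "hie", "iev", "eve"


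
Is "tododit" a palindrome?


Word: "tododit"
Reversed: "tidodot"
Forward == Backward? tododit != tidodot
Palindrome = No


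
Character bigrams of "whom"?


Word: "whom" (length 4)
Number of bigrams = 4 - 2 + 1 = 3
  Position 0: "wh"
  Position 1: "ho"
  Position 2: "om"
Bigrams = "wh", "ho", "om"


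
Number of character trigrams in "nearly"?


Word: "nearly" (length 6)
Number of 3-grams = length - 3 + 1 = 6 - 3 + 1
= 4


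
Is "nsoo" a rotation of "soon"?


Word: "soon", Candidate: "nsoo"
Method: check if candidate is substring of word+word
"soonsoon" contains "nsoo"? Yes
Is rotation = Yes


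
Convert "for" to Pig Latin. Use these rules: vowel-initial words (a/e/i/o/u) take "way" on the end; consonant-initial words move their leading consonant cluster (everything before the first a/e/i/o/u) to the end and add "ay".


Word: "for"
Starts with consonant(s) → move to end, add 'ay'
Consonant cluster: "f"
Pig Latin = "orfay"


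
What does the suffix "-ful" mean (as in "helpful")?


Suffix: -ful
As in: helpful -> help + -ful
Meaning = full of


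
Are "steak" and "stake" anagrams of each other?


Word 1: "steak" → sorted: aekst
Word 2: "stake" → sorted: aekst
Same letters? aekst == aekst
Anagram = Yes


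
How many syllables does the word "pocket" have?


Word: "pocket"
Syllable breakdown: pock | et
Counting: 2 parts
= 2 syllables


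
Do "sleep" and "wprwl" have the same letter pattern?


Pattern of "sleep": [0, 1, 2, 2, 3]
Pattern of "wprwl": [0, 1, 2, 0, 3]
Patterns do not match
Same pattern = No


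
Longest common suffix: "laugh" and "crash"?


Word 1: "laugh"
Word 2: "crash"
Comparing from end:
  Pos -1: 'h' == 'h'
  Pos -2: 'g' != 's' (stop)
LCS = "h" (length 1)


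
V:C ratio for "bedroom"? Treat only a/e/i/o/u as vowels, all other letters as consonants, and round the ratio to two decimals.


Word: "bedroom"
Vowels (a,e,i,o,u): 3
Consonants: 4
Ratio = 3/4
= 0.75


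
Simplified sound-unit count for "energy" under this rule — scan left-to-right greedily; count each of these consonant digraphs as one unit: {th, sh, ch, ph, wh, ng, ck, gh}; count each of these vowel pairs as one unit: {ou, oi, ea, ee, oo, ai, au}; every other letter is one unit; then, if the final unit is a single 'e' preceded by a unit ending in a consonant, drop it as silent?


Word: "energy" (6 letters)
Left-to-right scan:
  1. 'e' (letter)
  2. 'n' (letter)
  3. 'e' (letter)
  4. 'r' (letter)
  5. 'g' (letter)
  6. 'y' (letter)
Units from scan: 6
Sound units = 6 units


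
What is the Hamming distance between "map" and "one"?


Comparing character by character (same length = 3):
  Pos 0: 'm' vs 'o' !=
  Pos 1: 'a' vs 'n' !=
  Pos 2: 'p' vs 'e' !=
Hamming distance = 3


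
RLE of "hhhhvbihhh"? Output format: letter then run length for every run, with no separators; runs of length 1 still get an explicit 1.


String: "hhhhvbihhh"
Scanning for consecutive runs:
  'h' x 4
  'v' x 1
  'b' x 1
  'i' x 1
  'h' x 3
RLE = "h4v1b1i1h3"


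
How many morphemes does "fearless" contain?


Word: "fearless"
Morphemes: fear | -less
Each morpheme carries meaning
= 2 morphemes


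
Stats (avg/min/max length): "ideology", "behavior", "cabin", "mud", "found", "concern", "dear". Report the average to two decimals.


Lengths: "ideology"=8, "behavior"=8, "cabin"=5, "mud"=3, "found"=5, "concern"=7, "dear"=4
Sum = 40, Count = 7
Average = 40/7 = 5.71
= avg=5.71, min=3, max=8


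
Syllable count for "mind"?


Word: "mind"
Syllable breakdown: mind
Counting: 1 part
= 1 syllable


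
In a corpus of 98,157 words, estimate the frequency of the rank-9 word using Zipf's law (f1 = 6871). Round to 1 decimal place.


Zipf's law: f(r) = f(1) / r
f(1) = 6871
f(9) = 6871 / 9
= 763.4 occurrences


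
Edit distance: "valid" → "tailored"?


Word 1: "valid" (length 5)
Word 2: "tailored" (length 8)
One optimal edit sequence (insert/delete/substitute each cost 1):
  1. substitute 'v' -> 't'  (+1)
  2. keep 'a'
  3. insert 'i'  (+1)
  4. keep 'l'
  5. insert 'o'  (+1)
  6. insert 'r'  (+1)
  7. substitute 'i' -> 'e'  (+1)
  8. keep 'd'
Total edit operations: 5
Edit distance = 5
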